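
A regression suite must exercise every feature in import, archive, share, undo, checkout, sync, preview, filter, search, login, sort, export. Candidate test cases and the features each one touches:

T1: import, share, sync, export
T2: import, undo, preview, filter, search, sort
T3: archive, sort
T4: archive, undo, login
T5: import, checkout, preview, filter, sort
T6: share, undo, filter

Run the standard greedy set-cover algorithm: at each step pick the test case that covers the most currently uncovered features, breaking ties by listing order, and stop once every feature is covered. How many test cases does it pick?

Pick 1: T2 covers 6 new features (import, undo, preview, filter, search, sort).
Pick 2: T1 covers 3 new features (share, sync, export).
Pick 3: T4 covers 2 new features (archive, login).
Pick 4: T5 covers 1 new features (checkout).
Greedy uses 4 test cases.

4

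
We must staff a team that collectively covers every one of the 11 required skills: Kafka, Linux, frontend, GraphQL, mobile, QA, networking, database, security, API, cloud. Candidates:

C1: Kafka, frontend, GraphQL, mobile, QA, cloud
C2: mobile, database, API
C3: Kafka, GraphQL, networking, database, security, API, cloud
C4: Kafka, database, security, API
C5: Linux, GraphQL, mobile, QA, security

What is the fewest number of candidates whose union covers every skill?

3

C1, C3, C5 together cover {Kafka, Linux, frontend, GraphQL, mobile, QA, networking, database, security, API, cloud} — every skill.
No 2 of the 5 candidates cover everything (all 10 pairs fall short), so 3 is minimum.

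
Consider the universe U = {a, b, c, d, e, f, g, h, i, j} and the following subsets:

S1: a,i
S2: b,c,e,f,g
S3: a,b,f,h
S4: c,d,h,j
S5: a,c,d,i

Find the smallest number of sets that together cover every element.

3

S1, S2, S4 together cover {a, b, c, d, e, f, g, h, i, j} — every element.
No 2 of the 5 sets cover everything (all 10 pairs fall short), so 3 is minimum.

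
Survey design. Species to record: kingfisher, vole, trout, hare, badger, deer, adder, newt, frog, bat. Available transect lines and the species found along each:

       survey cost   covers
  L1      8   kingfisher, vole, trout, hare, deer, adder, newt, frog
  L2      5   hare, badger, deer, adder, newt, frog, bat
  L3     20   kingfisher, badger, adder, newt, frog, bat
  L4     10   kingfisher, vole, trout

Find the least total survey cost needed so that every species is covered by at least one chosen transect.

L1, L2 cover every species at survey cost 8 + 5 = 13.
Any cover uses at least 2 transects; among all covering selections none totals below 13.

13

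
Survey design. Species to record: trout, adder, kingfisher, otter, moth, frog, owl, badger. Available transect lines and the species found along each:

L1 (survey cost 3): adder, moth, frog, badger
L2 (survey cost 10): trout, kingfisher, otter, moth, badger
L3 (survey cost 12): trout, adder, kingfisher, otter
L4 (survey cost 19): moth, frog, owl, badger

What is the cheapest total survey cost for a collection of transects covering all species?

L3, L4 cover every species at survey cost 12 + 19 = 31.
Any cover uses at least 2 transects; among all covering selections none totals below 31.
Greedy by coverage-per-survey cost would pick L1, L2, L4 for 32 — worse than the optimum 31.

31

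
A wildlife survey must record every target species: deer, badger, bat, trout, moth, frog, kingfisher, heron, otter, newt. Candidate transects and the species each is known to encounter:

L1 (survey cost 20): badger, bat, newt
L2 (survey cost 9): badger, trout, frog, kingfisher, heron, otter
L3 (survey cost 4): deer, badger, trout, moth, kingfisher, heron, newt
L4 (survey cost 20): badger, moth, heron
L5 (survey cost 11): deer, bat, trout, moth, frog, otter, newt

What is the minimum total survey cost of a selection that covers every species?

15

L3, L5 cover every species at survey cost 4 + 11 = 15.
Any cover uses at least 2 transects; among all covering selections none totals below 15.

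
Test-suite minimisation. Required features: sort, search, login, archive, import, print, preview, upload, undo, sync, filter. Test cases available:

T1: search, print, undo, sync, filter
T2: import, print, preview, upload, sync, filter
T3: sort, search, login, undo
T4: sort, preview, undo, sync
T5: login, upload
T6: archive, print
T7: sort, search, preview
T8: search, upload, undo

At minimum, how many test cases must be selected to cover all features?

3

T2, T3, T6 together cover {sort, search, login, archive, import, print, preview, upload, undo, sync, filter} — every feature.
No 2 of the 8 test cases cover everything (all 28 pairs fall short), so 3 is minimum.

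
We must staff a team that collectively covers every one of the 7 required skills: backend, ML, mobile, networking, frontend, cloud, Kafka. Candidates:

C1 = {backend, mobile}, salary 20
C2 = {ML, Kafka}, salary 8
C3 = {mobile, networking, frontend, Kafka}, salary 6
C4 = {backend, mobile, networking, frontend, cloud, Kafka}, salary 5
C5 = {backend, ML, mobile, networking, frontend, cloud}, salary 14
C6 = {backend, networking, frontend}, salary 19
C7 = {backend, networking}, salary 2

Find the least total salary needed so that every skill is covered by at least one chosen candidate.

C2, C4 cover every skill at salary 8 + 5 = 13.
Any cover uses at least 2 candidates; among all covering selections none totals below 13.

13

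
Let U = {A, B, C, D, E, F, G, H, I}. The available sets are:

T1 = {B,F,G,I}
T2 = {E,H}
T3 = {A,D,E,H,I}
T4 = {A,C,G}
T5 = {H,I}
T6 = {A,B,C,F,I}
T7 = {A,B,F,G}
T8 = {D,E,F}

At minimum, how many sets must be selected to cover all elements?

T1, T3, T4 together cover {A, B, C, D, E, F, G, H, I} — every element.
No 2 of the 8 sets cover everything (all 28 pairs fall short), so 3 is minimum.

3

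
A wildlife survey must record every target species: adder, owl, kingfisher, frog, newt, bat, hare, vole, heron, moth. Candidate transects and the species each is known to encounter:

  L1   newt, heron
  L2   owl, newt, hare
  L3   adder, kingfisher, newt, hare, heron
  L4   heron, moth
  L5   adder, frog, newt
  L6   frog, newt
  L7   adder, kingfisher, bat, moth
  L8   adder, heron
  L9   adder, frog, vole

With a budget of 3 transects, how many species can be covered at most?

9

Choosing L2, L7, L9 covers {adder, owl, kingfisher, frog, newt, bat, hare, vole, moth} — 9 species.
No choice of 3 transects does better; here heron is left uncovered.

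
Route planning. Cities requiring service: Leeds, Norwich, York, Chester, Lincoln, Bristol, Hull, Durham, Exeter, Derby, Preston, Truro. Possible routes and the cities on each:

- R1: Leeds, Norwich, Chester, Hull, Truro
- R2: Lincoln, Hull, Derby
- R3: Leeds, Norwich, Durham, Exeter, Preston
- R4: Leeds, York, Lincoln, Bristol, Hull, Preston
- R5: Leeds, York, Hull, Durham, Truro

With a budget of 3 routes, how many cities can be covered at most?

11

Choosing R1, R3, R4 covers {Leeds, Norwich, York, Chester, Lincoln, Bristol, Hull, Durham, Exeter, Preston, Truro} — 11 cities.
No choice of 3 routes does better; here Derby is left uncovered.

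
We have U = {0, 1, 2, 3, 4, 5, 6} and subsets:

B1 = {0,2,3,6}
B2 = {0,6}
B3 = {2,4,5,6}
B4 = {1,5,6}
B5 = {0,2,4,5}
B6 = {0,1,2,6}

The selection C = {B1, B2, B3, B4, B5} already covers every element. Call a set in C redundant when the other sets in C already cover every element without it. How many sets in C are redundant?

3

Drop B1: 3 uncovered — not redundant.
Drop B2: the rest still cover every element — redundant.
Drop B3: the rest still cover every element — redundant.
Drop B4: 1 uncovered — not redundant.
Drop B5: the rest still cover every element — redundant.
3 redundant: B2, B3, B5.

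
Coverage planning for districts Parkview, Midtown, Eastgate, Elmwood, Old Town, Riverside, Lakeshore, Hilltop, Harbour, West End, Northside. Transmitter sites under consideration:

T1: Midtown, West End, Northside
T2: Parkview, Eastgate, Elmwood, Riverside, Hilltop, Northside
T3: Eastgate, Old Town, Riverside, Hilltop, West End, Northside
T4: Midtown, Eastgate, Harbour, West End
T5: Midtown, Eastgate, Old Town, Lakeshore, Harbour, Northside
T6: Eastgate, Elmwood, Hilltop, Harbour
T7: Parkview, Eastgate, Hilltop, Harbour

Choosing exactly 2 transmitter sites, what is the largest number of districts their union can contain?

10

Choosing T2, T5 covers {Parkview, Midtown, Eastgate, Elmwood, Old Town, Riverside, Lakeshore, Hilltop, Harbour, Northside} — 10 districts.
No choice of 2 transmitter sites does better; here West End is left uncovered.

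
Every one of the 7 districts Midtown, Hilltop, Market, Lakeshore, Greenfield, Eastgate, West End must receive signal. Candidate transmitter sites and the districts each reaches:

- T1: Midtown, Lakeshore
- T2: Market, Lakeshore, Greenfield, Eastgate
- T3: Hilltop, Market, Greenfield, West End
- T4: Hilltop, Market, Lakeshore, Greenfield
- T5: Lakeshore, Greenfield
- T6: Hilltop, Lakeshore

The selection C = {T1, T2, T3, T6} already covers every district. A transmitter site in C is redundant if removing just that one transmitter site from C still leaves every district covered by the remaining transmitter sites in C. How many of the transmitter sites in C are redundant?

1

Drop T1: Midtown uncovered — not redundant.
Drop T2: Eastgate uncovered — not redundant.
Drop T3: West End uncovered — not redundant.
Drop T6: the rest still cover every district — redundant.
1 redundant: T6.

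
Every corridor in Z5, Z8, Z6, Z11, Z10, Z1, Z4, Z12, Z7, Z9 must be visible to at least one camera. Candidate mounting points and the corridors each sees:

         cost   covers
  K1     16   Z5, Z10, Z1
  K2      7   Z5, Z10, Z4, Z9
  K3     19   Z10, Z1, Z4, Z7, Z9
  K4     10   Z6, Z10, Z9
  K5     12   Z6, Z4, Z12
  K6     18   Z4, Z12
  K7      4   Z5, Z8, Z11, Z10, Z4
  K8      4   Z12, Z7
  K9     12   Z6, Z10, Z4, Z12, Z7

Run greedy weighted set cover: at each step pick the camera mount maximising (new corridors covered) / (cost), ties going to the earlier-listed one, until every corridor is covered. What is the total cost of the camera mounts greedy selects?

34

Pick 1: K7 adds 5 new (Z5, Z8, Z11, Z10, Z4) at cost 4 (ratio 5/4).
Pick 2: K8 adds 2 new (Z12, Z7) at cost 4 (ratio 2/4).
Pick 3: K4 adds 2 new (Z6, Z9) at cost 10 (ratio 2/10).
Pick 4: K1 adds 1 new (Z1) at cost 16 (ratio 1/16).
Greedy total cost: 4 + 4 + 10 + 16 = 34.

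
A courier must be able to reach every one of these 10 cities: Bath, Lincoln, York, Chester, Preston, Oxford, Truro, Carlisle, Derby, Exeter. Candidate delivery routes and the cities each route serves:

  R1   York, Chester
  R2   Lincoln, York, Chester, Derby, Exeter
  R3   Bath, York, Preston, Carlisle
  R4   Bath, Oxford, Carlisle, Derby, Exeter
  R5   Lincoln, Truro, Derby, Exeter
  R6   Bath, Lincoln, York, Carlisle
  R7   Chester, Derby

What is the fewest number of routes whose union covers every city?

4

R1, R3, R4, R5 together cover {Bath, Lincoln, York, Chester, Preston, Oxford, Truro, Carlisle, Derby, Exeter} — every city.
No 3 of the 7 routes cover everything (all 35 triples fall short), so 4 is minimum.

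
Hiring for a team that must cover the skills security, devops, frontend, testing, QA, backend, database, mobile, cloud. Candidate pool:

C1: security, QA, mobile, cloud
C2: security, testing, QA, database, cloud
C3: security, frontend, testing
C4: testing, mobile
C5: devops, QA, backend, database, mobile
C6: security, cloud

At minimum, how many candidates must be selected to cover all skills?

C1, C3, C5 together cover {security, devops, frontend, testing, QA, backend, database, mobile, cloud} — every skill.
No 2 of the 6 candidates cover everything (all 15 pairs fall short), so 3 is minimum.

3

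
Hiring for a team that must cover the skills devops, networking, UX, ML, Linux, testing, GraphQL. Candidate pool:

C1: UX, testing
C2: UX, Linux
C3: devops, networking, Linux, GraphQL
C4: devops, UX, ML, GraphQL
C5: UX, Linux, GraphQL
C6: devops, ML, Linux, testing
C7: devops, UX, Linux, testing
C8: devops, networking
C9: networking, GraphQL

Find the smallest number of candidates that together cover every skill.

3

C1, C3, C4 together cover {devops, networking, UX, ML, Linux, testing, GraphQL} — every skill.
No 2 of the 9 candidates cover everything (all 36 pairs fall short), so 3 is minimum.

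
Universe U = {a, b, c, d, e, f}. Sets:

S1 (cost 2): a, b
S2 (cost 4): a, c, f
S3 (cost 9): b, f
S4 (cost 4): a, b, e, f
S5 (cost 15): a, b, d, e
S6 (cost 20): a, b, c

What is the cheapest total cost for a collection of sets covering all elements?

19

S2, S5 cover every element at cost 4 + 15 = 19.
Any cover uses at least 2 sets; among all covering selections none totals below 19.
Greedy by coverage-per-cost would pick S1, S2, S4, S5 for 25 — worse than the optimum 19.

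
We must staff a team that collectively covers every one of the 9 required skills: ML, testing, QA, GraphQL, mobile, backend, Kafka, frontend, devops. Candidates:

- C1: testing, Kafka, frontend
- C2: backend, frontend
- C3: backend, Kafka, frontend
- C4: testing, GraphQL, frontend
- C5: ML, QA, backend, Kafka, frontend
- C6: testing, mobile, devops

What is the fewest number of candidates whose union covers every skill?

C4, C5, C6 together cover {ML, testing, QA, GraphQL, mobile, backend, Kafka, frontend, devops} — every skill.
No 2 of the 6 candidates cover everything (all 15 pairs fall short), so 3 is minimum.

3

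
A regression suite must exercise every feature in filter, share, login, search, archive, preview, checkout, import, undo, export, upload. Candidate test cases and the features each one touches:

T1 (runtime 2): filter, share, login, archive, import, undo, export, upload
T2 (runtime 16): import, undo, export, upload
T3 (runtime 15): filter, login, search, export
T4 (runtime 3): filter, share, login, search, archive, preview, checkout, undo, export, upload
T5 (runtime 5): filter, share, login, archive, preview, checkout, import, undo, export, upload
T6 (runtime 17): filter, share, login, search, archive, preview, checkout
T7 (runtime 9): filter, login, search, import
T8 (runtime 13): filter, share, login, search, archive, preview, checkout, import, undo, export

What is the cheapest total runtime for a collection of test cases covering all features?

T1, T4 cover every feature at runtime 2 + 3 = 5.
Any cover uses at least 2 test cases; among all covering selections none totals below 5.

5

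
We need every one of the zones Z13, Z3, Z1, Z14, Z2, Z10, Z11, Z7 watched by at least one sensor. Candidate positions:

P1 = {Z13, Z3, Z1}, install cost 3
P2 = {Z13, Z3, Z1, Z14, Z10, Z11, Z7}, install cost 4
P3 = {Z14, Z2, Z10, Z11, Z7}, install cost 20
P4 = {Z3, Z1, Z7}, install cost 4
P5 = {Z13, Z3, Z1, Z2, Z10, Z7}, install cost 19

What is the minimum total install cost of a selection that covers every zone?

P1, P3 cover every zone at install cost 3 + 20 = 23.
Any cover uses at least 2 sensor positions; among all covering selections none totals below 23.

23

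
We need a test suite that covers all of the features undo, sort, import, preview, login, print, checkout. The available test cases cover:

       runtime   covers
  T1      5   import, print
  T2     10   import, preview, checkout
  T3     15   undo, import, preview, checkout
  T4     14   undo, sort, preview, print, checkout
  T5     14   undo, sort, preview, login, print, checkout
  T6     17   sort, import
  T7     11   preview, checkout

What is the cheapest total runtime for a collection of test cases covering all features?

19

T1, T5 cover every feature at runtime 5 + 14 = 19.
Any cover uses at least 2 test cases; among all covering selections none totals below 19.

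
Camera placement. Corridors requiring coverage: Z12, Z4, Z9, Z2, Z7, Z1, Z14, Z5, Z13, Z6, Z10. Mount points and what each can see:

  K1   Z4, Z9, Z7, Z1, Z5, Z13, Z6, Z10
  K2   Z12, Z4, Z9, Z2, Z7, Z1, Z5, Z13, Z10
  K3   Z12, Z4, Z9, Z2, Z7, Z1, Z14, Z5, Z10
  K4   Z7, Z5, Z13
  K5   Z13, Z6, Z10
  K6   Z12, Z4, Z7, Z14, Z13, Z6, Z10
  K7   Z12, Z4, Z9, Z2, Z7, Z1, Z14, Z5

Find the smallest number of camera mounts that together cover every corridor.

K1, K3 together cover {Z12, Z4, Z9, Z2, Z7, Z1, Z14, Z5, Z13, Z6, Z10} — every corridor.
No single camera mount contains all 11 corridors, so 2 is optimal.

2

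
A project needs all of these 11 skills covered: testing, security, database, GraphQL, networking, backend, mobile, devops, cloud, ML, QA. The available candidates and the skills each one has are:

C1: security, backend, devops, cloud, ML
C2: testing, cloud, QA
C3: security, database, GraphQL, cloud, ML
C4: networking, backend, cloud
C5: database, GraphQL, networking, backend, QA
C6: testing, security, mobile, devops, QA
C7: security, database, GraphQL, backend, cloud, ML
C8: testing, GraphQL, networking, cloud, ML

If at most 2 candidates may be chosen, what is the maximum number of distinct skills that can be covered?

Choosing C6, C7 covers {testing, security, database, GraphQL, backend, mobile, devops, cloud, ML, QA} — 10 skills.
No choice of 2 candidates does better; here networking is left uncovered.

10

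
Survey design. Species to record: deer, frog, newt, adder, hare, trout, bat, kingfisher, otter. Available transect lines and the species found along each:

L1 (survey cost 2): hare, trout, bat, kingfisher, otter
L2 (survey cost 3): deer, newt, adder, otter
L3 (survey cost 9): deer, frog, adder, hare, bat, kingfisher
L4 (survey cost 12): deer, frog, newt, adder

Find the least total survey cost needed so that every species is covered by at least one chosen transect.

14

L1, L4 cover every species at survey cost 2 + 12 = 14.
Any cover uses at least 2 transects; among all covering selections none totals below 14.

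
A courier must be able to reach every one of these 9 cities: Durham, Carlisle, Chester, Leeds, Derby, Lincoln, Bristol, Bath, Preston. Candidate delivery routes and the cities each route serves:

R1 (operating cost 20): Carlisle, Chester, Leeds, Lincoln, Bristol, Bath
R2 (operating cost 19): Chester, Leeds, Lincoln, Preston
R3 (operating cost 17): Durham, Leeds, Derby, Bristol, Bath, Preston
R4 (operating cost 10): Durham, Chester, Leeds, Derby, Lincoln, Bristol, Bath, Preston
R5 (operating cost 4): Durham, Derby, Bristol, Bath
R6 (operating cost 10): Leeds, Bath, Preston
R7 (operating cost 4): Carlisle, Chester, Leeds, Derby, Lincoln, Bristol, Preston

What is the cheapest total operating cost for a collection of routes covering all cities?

8

R5, R7 cover every city at operating cost 4 + 4 = 8.
Any cover uses at least 2 routes; among all covering selections none totals below 8.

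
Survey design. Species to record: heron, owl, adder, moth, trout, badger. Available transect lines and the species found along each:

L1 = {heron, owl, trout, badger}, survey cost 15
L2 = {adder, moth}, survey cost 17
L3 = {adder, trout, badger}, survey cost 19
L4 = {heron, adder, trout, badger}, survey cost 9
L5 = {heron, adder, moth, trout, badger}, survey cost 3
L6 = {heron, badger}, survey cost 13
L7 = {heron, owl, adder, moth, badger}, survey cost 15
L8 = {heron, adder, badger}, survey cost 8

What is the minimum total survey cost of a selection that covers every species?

18

L1, L5 cover every species at survey cost 15 + 3 = 18.
Any cover uses at least 2 transects; among all covering selections none totals below 18.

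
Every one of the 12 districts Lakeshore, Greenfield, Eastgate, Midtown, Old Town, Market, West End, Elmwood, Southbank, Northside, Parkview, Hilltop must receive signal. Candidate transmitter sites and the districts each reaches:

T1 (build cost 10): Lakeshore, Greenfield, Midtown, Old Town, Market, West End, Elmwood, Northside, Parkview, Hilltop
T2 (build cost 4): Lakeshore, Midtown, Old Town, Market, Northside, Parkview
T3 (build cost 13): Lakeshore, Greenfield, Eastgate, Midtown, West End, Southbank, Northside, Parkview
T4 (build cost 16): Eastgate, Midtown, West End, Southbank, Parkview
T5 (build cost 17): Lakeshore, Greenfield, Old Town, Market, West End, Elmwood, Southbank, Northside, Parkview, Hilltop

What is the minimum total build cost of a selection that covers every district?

T1, T3 cover every district at build cost 10 + 13 = 23.
Any cover uses at least 2 transmitter sites; among all covering selections none totals below 23.

23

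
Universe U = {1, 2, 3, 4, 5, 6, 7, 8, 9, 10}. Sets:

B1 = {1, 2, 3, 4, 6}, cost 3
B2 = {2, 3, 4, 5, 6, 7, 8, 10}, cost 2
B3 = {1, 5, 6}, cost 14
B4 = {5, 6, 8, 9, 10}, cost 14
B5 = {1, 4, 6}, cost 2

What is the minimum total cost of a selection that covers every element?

18

B2, B4, B5 cover every element at cost 2 + 14 + 2 = 18.
Any cover uses at least 3 sets; among all covering selections none totals below 18.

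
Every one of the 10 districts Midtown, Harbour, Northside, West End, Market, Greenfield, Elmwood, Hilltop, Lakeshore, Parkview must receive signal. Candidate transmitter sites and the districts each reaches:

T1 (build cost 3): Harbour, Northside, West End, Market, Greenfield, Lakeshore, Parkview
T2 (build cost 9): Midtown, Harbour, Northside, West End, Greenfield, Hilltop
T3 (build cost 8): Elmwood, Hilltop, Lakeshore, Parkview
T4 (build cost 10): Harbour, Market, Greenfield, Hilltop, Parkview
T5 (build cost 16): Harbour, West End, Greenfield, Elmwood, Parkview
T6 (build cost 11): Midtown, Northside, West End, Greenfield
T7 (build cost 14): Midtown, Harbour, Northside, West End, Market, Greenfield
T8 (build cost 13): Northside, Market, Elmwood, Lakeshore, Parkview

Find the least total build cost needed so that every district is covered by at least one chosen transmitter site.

20

T1, T2, T3 cover every district at build cost 3 + 9 + 8 = 20.
Any cover uses at least 2 transmitter sites; among all covering selections none totals below 20.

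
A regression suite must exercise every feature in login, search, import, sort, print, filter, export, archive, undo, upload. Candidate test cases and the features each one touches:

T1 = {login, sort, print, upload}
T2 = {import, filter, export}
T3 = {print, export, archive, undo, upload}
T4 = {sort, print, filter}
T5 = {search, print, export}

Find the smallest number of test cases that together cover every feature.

4

T1, T2, T3, T5 together cover {login, search, import, sort, print, filter, export, archive, undo, upload} — every feature.
No 3 of the 5 test cases cover everything (all 10 triples fall short), so 4 is minimum.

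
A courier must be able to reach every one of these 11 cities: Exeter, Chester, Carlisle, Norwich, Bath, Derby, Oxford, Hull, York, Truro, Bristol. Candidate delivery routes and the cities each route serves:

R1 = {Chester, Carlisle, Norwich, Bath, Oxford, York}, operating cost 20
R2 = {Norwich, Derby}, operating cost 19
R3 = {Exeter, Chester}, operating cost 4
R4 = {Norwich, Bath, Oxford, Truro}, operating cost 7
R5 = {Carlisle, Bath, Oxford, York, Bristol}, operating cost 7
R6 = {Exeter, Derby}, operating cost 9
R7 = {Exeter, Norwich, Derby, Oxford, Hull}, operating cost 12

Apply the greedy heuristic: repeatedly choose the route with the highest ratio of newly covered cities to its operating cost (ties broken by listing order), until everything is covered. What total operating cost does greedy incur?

30

Pick 1: R5 adds 5 new (Carlisle, Bath, Oxford, York, Bristol) at operating cost 7 (ratio 5/7).
Pick 2: R3 adds 2 new (Exeter, Chester) at operating cost 4 (ratio 2/4).
Pick 3: R4 adds 2 new (Norwich, Truro) at operating cost 7 (ratio 2/7).
Pick 4: R7 adds 2 new (Derby, Hull) at operating cost 12 (ratio 2/12).
Greedy total operating cost: 7 + 4 + 7 + 12 = 30.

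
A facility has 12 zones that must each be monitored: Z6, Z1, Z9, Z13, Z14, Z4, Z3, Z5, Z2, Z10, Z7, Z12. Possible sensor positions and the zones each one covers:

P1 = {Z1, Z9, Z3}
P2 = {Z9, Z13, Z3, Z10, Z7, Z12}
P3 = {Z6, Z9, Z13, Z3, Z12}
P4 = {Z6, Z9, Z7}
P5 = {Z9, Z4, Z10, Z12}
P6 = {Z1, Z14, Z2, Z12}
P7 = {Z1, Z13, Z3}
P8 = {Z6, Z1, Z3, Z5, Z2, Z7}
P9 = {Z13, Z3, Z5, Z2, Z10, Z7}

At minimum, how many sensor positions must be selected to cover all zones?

P2, P5, P6, P8 together cover {Z6, Z1, Z9, Z13, Z14, Z4, Z3, Z5, Z2, Z10, Z7, Z12} — every zone.
No 3 of the 9 sensor positions cover everything (all 84 triples fall short), so 4 is minimum.

4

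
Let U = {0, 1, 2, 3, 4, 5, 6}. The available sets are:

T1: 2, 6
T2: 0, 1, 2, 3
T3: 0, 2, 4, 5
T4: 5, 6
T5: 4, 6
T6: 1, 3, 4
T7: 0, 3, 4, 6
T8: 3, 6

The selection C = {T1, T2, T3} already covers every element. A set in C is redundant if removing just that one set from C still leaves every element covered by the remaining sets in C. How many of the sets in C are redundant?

0

Drop T1: 6 uncovered — not redundant.
Drop T2: 1, 3 uncovered — not redundant.
Drop T3: 4, 5 uncovered — not redundant.
None of the sets in C is redundant.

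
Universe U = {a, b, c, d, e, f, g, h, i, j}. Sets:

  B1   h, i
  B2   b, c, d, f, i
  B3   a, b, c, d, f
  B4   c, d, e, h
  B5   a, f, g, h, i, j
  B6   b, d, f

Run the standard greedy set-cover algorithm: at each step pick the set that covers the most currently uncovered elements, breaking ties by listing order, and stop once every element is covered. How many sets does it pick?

3

Pick 1: B5 covers 6 new elements (a, f, g, h, i, j).
Pick 2: B2 covers 3 new elements (b, c, d).
Pick 3: B4 covers 1 new elements (e).
Greedy uses 3 sets.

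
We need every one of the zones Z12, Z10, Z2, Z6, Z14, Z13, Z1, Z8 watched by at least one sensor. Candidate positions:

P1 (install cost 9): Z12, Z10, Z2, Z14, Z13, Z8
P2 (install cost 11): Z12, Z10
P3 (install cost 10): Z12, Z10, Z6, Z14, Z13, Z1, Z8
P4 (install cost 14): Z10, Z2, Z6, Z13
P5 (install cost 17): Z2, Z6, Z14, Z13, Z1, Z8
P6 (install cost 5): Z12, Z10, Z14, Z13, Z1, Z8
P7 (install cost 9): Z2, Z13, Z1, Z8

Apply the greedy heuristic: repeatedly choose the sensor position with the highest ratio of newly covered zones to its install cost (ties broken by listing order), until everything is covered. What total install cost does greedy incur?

19

Pick 1: P6 adds 6 new (Z12, Z10, Z14, Z13, Z1, Z8) at install cost 5 (ratio 6/5).
Pick 2: P4 adds 2 new (Z2, Z6) at install cost 14 (ratio 2/14).
Greedy total install cost: 5 + 14 = 19.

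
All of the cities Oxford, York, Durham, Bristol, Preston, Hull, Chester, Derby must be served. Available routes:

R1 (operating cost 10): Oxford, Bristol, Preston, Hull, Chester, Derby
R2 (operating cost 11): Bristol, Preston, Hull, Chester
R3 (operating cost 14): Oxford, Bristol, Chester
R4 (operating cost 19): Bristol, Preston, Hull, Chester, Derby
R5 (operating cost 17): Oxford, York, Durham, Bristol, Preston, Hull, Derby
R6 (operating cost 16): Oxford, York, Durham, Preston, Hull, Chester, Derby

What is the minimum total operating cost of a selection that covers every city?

26

R1, R6 cover every city at operating cost 10 + 16 = 26.
Any cover uses at least 2 routes; among all covering selections none totals below 26.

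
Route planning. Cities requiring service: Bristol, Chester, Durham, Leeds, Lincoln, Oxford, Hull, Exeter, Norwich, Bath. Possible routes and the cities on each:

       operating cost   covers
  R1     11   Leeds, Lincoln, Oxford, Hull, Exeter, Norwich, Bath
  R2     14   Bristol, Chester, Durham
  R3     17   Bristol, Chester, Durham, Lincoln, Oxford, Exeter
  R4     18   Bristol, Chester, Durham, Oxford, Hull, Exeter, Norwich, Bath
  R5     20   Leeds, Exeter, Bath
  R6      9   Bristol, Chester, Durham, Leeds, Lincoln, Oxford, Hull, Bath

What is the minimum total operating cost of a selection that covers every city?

20

R1, R6 cover every city at operating cost 11 + 9 = 20.
Any cover uses at least 2 routes; among all covering selections none totals below 20.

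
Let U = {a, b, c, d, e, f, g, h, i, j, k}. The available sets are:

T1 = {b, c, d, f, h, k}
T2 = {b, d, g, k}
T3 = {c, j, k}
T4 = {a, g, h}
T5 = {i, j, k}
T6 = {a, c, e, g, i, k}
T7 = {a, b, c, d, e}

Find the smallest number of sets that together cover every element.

T1, T3, T6 together cover {a, b, c, d, e, f, g, h, i, j, k} — every element.
No 2 of the 7 sets cover everything (all 21 pairs fall short), so 3 is minimum.

3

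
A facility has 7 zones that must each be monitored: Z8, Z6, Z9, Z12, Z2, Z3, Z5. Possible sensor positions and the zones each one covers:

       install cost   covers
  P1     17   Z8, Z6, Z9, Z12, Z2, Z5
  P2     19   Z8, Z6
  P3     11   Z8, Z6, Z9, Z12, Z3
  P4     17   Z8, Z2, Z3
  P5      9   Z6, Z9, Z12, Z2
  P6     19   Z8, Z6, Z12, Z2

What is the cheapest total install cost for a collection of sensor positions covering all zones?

28

P1, P3 cover every zone at install cost 17 + 11 = 28.
Any cover uses at least 2 sensor positions; among all covering selections none totals below 28.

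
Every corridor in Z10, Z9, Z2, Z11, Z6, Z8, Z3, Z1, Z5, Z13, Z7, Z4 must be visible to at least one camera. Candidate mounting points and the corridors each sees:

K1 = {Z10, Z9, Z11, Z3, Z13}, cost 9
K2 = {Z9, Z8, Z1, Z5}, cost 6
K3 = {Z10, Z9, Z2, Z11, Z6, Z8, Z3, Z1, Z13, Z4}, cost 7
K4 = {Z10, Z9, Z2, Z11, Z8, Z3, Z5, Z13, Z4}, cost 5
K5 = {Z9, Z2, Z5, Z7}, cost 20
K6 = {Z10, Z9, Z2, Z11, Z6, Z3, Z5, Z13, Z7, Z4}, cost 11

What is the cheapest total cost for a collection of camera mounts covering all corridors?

K2, K6 cover every corridor at cost 6 + 11 = 17.
Any cover uses at least 2 camera mounts; among all covering selections none totals below 17.
Greedy by coverage-per-cost would pick K4, K3, K6 for 23 — worse than the optimum 17.

17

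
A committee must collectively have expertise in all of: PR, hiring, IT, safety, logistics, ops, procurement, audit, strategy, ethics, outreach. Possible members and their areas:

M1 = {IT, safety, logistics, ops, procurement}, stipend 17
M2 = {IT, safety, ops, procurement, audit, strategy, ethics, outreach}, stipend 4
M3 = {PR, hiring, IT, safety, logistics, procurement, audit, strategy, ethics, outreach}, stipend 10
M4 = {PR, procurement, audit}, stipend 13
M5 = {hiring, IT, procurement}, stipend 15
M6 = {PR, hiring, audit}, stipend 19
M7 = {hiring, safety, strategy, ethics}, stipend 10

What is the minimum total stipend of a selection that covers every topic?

M2, M3 cover every topic at stipend 4 + 10 = 14.
Any cover uses at least 2 members; among all covering selections none totals below 14.

14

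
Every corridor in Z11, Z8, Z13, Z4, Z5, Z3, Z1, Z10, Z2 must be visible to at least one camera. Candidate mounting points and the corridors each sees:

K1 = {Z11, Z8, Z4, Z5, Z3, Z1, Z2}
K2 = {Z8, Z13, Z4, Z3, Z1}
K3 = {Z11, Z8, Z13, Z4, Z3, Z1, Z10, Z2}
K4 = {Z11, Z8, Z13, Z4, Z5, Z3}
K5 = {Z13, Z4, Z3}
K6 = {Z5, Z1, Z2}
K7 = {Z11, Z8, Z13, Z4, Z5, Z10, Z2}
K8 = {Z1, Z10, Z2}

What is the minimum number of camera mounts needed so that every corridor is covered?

2

K1, K3 together cover {Z11, Z8, Z13, Z4, Z5, Z3, Z1, Z10, Z2} — every corridor.
No single camera mount contains all 9 corridors, so 2 is optimal.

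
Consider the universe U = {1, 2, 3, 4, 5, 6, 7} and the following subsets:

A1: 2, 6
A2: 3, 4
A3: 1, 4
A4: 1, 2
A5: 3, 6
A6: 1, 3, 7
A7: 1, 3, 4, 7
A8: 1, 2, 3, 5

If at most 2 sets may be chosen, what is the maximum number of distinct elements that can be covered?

Choosing A1, A7 covers {1, 2, 3, 4, 6, 7} — 6 elements.
No choice of 2 sets does better; here 5 is left uncovered.

6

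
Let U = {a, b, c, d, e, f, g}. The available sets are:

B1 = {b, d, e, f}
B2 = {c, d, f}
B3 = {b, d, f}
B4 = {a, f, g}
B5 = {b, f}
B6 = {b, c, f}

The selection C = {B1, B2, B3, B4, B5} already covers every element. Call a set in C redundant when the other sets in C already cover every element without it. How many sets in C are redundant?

2

Drop B1: e uncovered — not redundant.
Drop B2: c uncovered — not redundant.
Drop B3: the rest still cover every element — redundant.
Drop B4: a, g uncovered — not redundant.
Drop B5: the rest still cover every element — redundant.
2 redundant: B3, B5.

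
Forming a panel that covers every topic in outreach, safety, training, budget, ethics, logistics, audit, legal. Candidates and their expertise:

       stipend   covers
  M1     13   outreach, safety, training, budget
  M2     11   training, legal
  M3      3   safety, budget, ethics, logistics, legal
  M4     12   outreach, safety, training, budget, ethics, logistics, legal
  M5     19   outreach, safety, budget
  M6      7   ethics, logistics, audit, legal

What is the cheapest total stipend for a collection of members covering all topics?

M4, M6 cover every topic at stipend 12 + 7 = 19.
Any cover uses at least 2 members; among all covering selections none totals below 19.

19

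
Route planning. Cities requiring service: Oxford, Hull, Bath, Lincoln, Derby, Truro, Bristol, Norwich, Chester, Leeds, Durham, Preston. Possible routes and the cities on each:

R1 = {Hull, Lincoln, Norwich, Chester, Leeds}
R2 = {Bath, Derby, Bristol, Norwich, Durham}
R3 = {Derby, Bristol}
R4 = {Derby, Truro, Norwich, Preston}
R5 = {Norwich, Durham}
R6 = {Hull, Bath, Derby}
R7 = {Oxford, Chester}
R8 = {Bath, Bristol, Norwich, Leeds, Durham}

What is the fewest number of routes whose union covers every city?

R1, R2, R4, R7 together cover {Oxford, Hull, Bath, Lincoln, Derby, Truro, Bristol, Norwich, Chester, Leeds, Durham, Preston} — every city.
No 3 of the 8 routes cover everything (all 56 triples fall short), so 4 is minimum.

4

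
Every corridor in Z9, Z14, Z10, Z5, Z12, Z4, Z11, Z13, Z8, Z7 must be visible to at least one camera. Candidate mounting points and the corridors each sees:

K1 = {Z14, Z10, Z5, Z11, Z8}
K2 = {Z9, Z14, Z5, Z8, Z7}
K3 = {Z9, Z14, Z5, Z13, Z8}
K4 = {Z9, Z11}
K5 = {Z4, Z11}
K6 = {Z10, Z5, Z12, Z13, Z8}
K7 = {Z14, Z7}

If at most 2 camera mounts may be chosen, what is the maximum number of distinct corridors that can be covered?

Choosing K2, K6 covers {Z9, Z14, Z10, Z5, Z12, Z13, Z8, Z7} — 8 corridors.
No choice of 2 camera mounts does better; here Z4, Z11 are left uncovered.

8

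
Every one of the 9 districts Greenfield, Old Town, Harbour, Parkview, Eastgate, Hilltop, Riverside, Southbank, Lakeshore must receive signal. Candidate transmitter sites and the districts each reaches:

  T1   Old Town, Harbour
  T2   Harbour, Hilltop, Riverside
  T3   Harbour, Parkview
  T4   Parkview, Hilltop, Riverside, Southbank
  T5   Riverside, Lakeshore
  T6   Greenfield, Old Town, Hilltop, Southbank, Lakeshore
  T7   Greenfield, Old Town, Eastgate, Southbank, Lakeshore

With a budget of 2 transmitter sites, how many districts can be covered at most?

Choosing T2, T7 covers {Greenfield, Old Town, Harbour, Eastgate, Hilltop, Riverside, Southbank, Lakeshore} — 8 districts.
No choice of 2 transmitter sites does better; here Parkview is left uncovered.

8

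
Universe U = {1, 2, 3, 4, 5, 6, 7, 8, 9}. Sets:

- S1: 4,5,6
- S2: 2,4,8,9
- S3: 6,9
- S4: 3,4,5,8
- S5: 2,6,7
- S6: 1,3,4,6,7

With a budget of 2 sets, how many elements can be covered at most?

8

Choosing S2, S6 covers {1, 2, 3, 4, 6, 7, 8, 9} — 8 elements.
No choice of 2 sets does better; here 5 is left uncovered.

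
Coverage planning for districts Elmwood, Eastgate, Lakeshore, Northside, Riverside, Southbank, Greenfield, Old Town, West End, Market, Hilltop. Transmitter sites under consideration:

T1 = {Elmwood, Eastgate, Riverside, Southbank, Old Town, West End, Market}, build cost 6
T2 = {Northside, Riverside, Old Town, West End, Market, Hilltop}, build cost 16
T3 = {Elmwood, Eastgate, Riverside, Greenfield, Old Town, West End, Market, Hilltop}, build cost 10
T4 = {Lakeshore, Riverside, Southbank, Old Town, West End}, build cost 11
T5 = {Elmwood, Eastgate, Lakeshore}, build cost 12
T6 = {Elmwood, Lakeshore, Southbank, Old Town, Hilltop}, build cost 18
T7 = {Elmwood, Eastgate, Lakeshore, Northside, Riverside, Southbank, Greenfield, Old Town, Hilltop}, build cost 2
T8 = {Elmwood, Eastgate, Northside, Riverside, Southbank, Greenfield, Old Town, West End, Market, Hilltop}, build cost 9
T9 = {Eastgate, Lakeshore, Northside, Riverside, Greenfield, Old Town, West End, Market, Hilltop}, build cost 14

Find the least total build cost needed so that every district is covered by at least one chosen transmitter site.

T1, T7 cover every district at build cost 6 + 2 = 8.
Any cover uses at least 2 transmitter sites; among all covering selections none totals below 8.

8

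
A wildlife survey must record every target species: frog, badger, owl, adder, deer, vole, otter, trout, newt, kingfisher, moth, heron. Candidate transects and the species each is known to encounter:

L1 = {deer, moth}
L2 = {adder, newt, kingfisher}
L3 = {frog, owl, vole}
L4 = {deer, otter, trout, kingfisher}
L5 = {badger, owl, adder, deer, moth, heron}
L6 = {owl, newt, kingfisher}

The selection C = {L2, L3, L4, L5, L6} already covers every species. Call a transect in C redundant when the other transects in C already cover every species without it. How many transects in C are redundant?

Drop L2: the rest still cover every species — redundant.
Drop L3: frog, vole uncovered — not redundant.
Drop L4: otter, trout uncovered — not redundant.
Drop L5: badger, moth, heron uncovered — not redundant.
Drop L6: the rest still cover every species — redundant.
2 redundant: L2, L6.

2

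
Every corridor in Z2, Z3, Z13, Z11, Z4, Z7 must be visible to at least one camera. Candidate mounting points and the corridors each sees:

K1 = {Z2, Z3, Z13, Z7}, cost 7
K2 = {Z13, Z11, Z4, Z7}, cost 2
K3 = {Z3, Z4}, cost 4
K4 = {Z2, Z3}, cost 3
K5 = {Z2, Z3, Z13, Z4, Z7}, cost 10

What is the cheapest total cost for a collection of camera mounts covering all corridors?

5

K2, K4 cover every corridor at cost 2 + 3 = 5.
Any cover uses at least 2 camera mounts; among all covering selections none totals below 5.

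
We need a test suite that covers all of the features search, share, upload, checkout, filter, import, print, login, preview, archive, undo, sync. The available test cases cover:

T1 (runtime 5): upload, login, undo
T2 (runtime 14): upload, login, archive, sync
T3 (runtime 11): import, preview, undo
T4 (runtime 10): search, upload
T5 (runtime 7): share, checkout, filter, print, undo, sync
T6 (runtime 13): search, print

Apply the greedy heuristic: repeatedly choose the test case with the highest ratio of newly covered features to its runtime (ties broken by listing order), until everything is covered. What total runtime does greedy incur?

47

Pick 1: T5 adds 6 new (share, checkout, filter, print, undo, sync) at runtime 7 (ratio 6/7).
Pick 2: T1 adds 2 new (upload, login) at runtime 5 (ratio 2/5).
Pick 3: T3 adds 2 new (import, preview) at runtime 11 (ratio 2/11).
Pick 4: T4 adds 1 new (search) at runtime 10 (ratio 1/10).
Pick 5: T2 adds 1 new (archive) at runtime 14 (ratio 1/14).
Greedy total runtime: 7 + 5 + 11 + 10 + 14 = 47. (The true optimum is 42, so greedy overshoots here.)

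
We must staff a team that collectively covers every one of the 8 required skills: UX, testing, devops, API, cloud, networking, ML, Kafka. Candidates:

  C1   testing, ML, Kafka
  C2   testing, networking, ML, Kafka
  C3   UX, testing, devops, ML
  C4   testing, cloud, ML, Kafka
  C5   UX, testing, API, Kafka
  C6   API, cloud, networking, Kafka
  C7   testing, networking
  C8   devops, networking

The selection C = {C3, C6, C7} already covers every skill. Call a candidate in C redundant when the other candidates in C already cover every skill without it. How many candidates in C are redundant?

Drop C3: UX, devops, ML uncovered — not redundant.
Drop C6: API, cloud, Kafka uncovered — not redundant.
Drop C7: the rest still cover every skill — redundant.
1 redundant: C7.

1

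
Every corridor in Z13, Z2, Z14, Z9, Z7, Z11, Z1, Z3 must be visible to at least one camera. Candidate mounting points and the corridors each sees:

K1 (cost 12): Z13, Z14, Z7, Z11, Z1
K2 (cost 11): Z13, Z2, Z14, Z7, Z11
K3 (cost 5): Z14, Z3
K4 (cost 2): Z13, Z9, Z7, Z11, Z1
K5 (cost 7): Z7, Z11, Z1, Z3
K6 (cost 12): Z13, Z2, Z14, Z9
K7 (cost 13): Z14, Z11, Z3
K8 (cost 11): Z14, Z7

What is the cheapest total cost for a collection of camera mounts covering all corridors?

18

K2, K3, K4 cover every corridor at cost 11 + 5 + 2 = 18.
Any cover uses at least 2 camera mounts; among all covering selections none totals below 18.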